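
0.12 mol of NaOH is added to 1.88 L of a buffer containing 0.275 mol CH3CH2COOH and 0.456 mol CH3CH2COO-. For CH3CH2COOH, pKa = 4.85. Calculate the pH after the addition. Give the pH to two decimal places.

After neutralization: n(CH3CH2COOH) = 0.155 mol, n(CH3CH2COO-) = 0.576 mol.
pH = pKa + log([A⁻]/[HA]) = 4.85 + log(0.576/0.155) = 4.85 +0.570

pH = 5.42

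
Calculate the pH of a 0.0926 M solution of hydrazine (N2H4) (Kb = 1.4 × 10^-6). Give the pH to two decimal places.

N2H4 + H2O ⇌ N2H5+ + OH-
Kb = [OH-]²/(0.0926 − [OH-]) = 1.4 × 10^-6
Since Kb ≪ C₀, [OH-] ≈ √(Kb·C₀) = 3.60 × 10^-4 M.
Check: 0.39% ionized — well under 5%, approximation valid.
pOH = 3.44, so pH = 14.00 − pOH = 10.56

pH = 10.56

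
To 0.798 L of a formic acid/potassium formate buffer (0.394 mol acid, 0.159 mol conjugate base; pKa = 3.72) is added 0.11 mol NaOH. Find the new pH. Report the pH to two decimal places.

OH- converts HCOOH to HCOO-: HCOOH → 0.284 mol, HCOO- → 0.269 mol.
pH = pKa + log(n_HCOO-/n_HCOOH) = 3.72 + log(0.269/0.284) = 3.72 + (-0.024)

pH = 3.70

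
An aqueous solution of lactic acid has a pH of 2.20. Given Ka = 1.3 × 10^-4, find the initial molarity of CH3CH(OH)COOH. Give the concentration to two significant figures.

[H+] = 10^(-2.20) = 6.31 × 10^-3 M = x
Ka = x²/(C₀ − x) ⇒ C₀ = x + x²/Ka
C₀ = 6.31 × 10^-3 + (6.31 × 10^-3)²/(1.3 × 10^-4) = 3.13 × 10^-1 M

C₀ = 3.1 × 10^-1 M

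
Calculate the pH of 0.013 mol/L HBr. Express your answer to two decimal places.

HBr is a strong acid and dissociates completely, so [H+] = 0.013 M.
pH = -log(0.013) = 1.89

pH = 1.89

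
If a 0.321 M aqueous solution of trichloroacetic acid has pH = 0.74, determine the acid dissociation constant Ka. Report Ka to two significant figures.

[H+] = 10^(-0.74) = 1.82 × 10^-1 M
At equilibrium [HA] = 0.321 − 1.82 × 10^-1 = 1.39 × 10^-1 M
Ka = [H+][A-]/[HA] = (1.82 × 10^-1)² / 1.39 × 10^-1 = 2.4 × 10^-1

Ka = 2.4 × 10^-1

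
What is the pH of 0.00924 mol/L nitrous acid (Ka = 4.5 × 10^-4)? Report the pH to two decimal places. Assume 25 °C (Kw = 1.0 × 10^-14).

HNO2 ⇌ NO2- + H+
Ka = [H+]²/(0.00924 − [H+]) = 4.5 × 10^-4
The 5% rule fails; solving [H+]² + Ka·[H+] − Ka·C₀ = 0 exactly:
[H+] = [−0.00045 + √(0.00045² + 1.66e-05)]/2 = 1.83 × 10^-3 M
pH = −log[H+] = −log(1.83 × 10^-3) = 2.74

pH = 2.74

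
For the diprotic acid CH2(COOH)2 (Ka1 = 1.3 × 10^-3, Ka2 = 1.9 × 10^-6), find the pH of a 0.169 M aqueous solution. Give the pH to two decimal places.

pH = 1.85

Since Ka1 ≫ Ka2, the first ionization dominates [H+].
Ka1 = x²/(0.169 − x) = 1.3 × 10^-3
Solving the quadratic: x = (−Ka1 + √(Ka1² + 4·Ka1·C₀))/2 = 1.42 × 10^-2 M
pH = −log(1.42 × 10^-2) = 1.85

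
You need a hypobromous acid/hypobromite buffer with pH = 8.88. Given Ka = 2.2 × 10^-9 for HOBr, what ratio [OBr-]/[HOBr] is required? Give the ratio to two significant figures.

ratio = 1.7

pKa = -log(2.2 × 10^-9) = 8.658
pH = pKa + log(r) ⇒ log(r) = 8.88 − 8.658 = +0.222
r = [OBr-]/[HOBr] = 10^(+0.222) = 1.67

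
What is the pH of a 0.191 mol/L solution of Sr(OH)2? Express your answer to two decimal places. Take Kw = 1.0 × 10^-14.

Sr(OH)2 is a strong base (each formula unit releases 2 OH-); [OH-] = 0.382 M.
pOH = -log(0.382) = 0.42
pH = 14.00 - 0.42 = 13.58

pH = 13.58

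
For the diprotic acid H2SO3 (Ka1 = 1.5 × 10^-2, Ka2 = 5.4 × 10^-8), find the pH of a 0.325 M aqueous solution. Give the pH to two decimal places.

pH = 1.20

Since Ka1 ≫ Ka2, the first ionization dominates [H+].
Ka1 = x²/(0.325 − x) = 1.5 × 10^-2
Solving the quadratic: x = (−Ka1 + √(Ka1² + 4·Ka1·C₀))/2 = 6.27 × 10^-2 M
pH = −log(6.27 × 10^-2) = 1.20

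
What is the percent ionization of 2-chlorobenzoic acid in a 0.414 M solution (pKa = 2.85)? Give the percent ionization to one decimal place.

ClC6H4COOH ⇌ ClC6H4COO- + H+; let x = [H+] at equilibrium.
Ka = 10^(−2.85) = 1.41 × 10^-3
Solve x² + 0.00141x − 0.000584 = 0 → x = 2.35 × 10^-2 M
% ionization = x/C₀ × 100% = 2.35 × 10^-2/0.414 × 100% = 5.7%

5.7%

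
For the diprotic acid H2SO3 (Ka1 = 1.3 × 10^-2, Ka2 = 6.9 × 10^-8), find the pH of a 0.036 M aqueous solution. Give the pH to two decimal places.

pH = 1.79

Ka1 ≫ Ka2, so treat the first dissociation as the only significant source of H+.
Ka1 = x²/(0.036 − x) = 1.3 × 10^-2
Solving the quadratic: x = (−Ka1 + √(Ka1² + 4·Ka1·C₀))/2 = 1.61 × 10^-2 M
pH = −log(1.61 × 10^-2) = 1.79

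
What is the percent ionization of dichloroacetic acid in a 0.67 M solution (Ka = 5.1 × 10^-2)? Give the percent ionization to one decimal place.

Cl2CHCOOH ⇌ Cl2CHCOO- + H+; let x = [H+] at equilibrium.
Ka = x²/(C₀ − x); solving the quadratic gives x = 1.61 × 10^-1 M.
Fraction ionized = 1.61 × 10^-1 / 0.67 = 0.2403 → 24.0%

24.0%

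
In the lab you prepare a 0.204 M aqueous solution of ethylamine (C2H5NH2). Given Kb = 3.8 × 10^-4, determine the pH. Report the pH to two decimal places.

pH = 11.94

C2H5NH2 + H2O ⇌ C2H5NH3+ + OH-
Kb = [OH-]²/(0.204 − [OH-]) = 3.8 × 10^-4
Neglecting [OH-] in the denominator: [OH-] = √(3.8 × 10^-4 × 0.204) = 8.80 × 10^-3 M
pOH = 2.06, so pH = 14.00 − pOH = 11.94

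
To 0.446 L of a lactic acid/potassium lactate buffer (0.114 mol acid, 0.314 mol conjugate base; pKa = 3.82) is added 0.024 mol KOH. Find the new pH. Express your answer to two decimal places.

pH = 4.39

OH- converts CH3CH(OH)COOH to CH3CH(OH)COO-: CH3CH(OH)COOH → 0.09 mol, CH3CH(OH)COO- → 0.338 mol.
pH = pKa + log(n_CH3CH(OH)COO-/n_CH3CH(OH)COOH) = 3.82 + log(0.338/0.09) = 3.82 + (+0.575)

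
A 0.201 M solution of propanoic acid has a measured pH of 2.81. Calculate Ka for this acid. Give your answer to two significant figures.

[H+] = 10^(-2.81) = 1.55 × 10^-3 M
At equilibrium [HA] = 0.201 − 1.55 × 10^-3 = 1.99 × 10^-1 M
Ka = [H+][A-]/[HA] = (1.55 × 10^-3)² / 1.99 × 10^-1 = 1.2 × 10^-5

Ka = 1.2 × 10^-5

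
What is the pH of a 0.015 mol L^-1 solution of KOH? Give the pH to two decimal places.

pH = 12.18

KOH is a strong base; [OH-] = 0.015 M.
pOH = -log(0.015) = 1.82
pH = 14.00 - 1.82 = 12.18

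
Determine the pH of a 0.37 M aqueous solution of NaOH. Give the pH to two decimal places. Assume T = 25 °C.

pH = 13.57

NaOH is a strong base; [OH-] = 0.37 M.
pOH = -log(0.37) = 0.43
pH = 14.00 - 0.43 = 13.57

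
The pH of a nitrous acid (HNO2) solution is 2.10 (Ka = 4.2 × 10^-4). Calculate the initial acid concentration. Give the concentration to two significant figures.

C₀ = 1.6 × 10^-1 M

[H+] = 10^(-2.10) = 7.94 × 10^-3 M = x
Ka = x²/(C₀ − x) ⇒ C₀ = x + x²/Ka
C₀ = 7.94 × 10^-3 + (7.94 × 10^-3)²/(4.2 × 10^-4) = 1.58 × 10^-1 M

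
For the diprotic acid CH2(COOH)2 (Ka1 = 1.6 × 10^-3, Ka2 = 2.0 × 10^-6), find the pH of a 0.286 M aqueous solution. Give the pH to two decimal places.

Ka1 ≫ Ka2, so treat the first dissociation as the only significant source of H+.
Ka1 = x²/(0.286 − x) = 1.6 × 10^-3
Solving the quadratic: x = (−Ka1 + √(Ka1² + 4·Ka1·C₀))/2 = 2.06 × 10^-2 M
pH = −log(2.06 × 10^-2) = 1.69

pH = 1.69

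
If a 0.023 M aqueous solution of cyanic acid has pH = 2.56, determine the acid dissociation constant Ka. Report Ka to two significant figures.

Ka = 3.7 × 10^-4

[H+] = 10^(-2.56) = 2.75 × 10^-3 M
At equilibrium [HA] = 0.023 − 2.75 × 10^-3 = 2.03 × 10^-2 M
Ka = [H+][A-]/[HA] = (2.75 × 10^-3)² / 2.03 × 10^-2 = 3.7 × 10^-4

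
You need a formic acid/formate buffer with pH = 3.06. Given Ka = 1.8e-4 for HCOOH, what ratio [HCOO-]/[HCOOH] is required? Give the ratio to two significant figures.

pKa = -log(1.8 × 10^-4) = 3.745
pH = pKa + log(r) ⇒ log(r) = 3.06 − 3.745 = -0.685
r = [HCOO-]/[HCOOH] = 10^(-0.685) = 0.207

ratio = 0.21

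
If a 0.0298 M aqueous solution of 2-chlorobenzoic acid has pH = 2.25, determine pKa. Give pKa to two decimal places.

pKa = 2.88

[H+] = 10^(-2.25) = 5.62 × 10^-3 M
At equilibrium [HA] = 0.0298 − 5.62 × 10^-3 = 2.42 × 10^-2 M
Ka = [H+][A-]/[HA] = (5.62 × 10^-3)² / 2.42 × 10^-2 = 1.31 × 10^-3
pKa = -log(1.31 × 10^-3) = 2.88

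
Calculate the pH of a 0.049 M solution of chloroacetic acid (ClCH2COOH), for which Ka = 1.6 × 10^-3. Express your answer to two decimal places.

ClCH2COOH ⇌ ClCH2COO- + H+
Ka = [H+]²/(0.049 − [H+]) = 1.6 × 10^-3
[H+] is not negligible relative to C₀; solve [H+]² + 0.0016·[H+] − 7.84e-05 = 0.
[H+] = [−0.0016 + √(0.0016² + 0.000314)]/2 = 8.09 × 10^-3 M
pH = −log[H+] = −log(8.09 × 10^-3) = 2.09

pH = 2.09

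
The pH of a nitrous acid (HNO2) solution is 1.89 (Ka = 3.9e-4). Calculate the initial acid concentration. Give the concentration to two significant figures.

C₀ = 4.4 × 10^-1 M

[H+] = 10^(-1.89) = 1.29 × 10^-2 M = x
Ka = x²/(C₀ − x) ⇒ C₀ = x + x²/Ka
C₀ = 1.29 × 10^-2 + (1.29 × 10^-2)²/(3.9 × 10^-4) = 4.40 × 10^-1 M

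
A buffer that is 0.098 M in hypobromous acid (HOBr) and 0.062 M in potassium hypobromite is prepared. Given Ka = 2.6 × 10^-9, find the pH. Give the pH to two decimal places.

pKa = −log(2.6 × 10^-9) = 8.585
Using pH = pKa + log([base]/[acid]) with [base]/[acid] = 0.062/0.098:
pH = 8.585 + (-0.199) = 8.39

pH = 8.39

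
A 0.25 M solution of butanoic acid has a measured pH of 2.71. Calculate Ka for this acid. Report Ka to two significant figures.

[H+] = 10^(-2.71) = 1.95 × 10^-3 M
At equilibrium [HA] = 0.25 − 1.95 × 10^-3 = 2.48 × 10^-1 M
Ka = [H+][A-]/[HA] = (1.95 × 10^-3)² / 2.48 × 10^-1 = 1.5 × 10^-5

Ka = 1.5 × 10^-5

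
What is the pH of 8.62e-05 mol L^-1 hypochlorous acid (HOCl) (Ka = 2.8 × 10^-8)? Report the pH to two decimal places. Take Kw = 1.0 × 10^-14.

HOCl ⇌ OCl- + H+
From the ICE table, Ka = [H+]²/(8.62e-05 − [H+]) = 2.8 × 10^-8.
Since Ka ≪ C₀, [H+] ≈ √(Ka·C₀) = 1.55 × 10^-6 M.
pH = −log(1.55 × 10^-6) = 5.81

pH = 5.81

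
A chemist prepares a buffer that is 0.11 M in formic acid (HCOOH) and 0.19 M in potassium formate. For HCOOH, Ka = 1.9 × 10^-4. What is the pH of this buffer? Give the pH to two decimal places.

pKa = −log(1.9 × 10^-4) = 3.721
Using pH = pKa + log([base]/[acid]) with [base]/[acid] = 0.19/0.11:
pH = 3.721 + (+0.237) = 3.96

pH = 3.96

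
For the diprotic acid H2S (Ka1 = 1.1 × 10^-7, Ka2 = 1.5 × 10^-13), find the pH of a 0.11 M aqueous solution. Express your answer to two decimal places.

pH = 3.96

Ka1 ≫ Ka2, so treat the first dissociation as the only significant source of H+.
Ka1 = x²/(0.11 − x) = 1.1 × 10^-7
x ≈ √(1.1 × 10^-7 × 0.11) = 1.10 × 10^-4 M
pH = −log(1.10 × 10^-4) = 3.96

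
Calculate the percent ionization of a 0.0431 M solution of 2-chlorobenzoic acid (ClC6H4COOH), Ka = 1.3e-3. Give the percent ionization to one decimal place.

ClC6H4COOH ⇌ ClC6H4COO- + H+; let x = [H+] at equilibrium.
Ka = x²/(C₀ − x); solving the quadratic gives x = 6.86 × 10^-3 M.
Fraction ionized = 6.86 × 10^-3 / 0.0431 = 0.1592 → 15.9%

15.9%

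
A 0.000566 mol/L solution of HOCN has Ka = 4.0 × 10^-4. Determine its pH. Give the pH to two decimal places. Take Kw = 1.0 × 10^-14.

pH = 3.50

HOCN ⇌ OCN- + H+
From the ICE table, Ka = x²/(0.000566 − x) = 4.0 × 10^-4.
Here C₀/Ka ≈ 1.41, so the small-x approximation fails. Use the quadratic:
x = [−0.0004 + √(0.0004² + 9.06e-07)]/2 = 3.16 × 10^-4 M
pH = −log(3.16 × 10^-4) = 3.50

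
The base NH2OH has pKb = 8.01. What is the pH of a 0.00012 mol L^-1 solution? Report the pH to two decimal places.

NH2OH + H2O ⇌ NH3OH+ + OH-
Kb = 10^(−8.01) = 9.77 × 10^-9
From the ICE table, Kb = [OH-]²/(0.00012 − [OH-]) = 9.77 × 10^-9.
Neglecting [OH-] in the denominator: [OH-] = √(9.77 × 10^-9 × 0.00012) = 1.08 × 10^-6 M
Check: 0.9% ionized — well under 5%, approximation valid.
pOH = 5.97, so pH = 14.00 − pOH = 8.03

pH = 8.03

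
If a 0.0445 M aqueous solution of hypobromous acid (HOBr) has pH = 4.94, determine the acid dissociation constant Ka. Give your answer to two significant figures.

Ka = 3.0 × 10^-9

[H+] = 10^(-4.94) = 1.15 × 10^-5 M
At equilibrium [HA] = 0.0445 − 1.15 × 10^-5 = 4.45 × 10^-2 M
Ka = [H+][A-]/[HA] = (1.15 × 10^-5)² / 4.45 × 10^-2 = 3.0 × 10^-9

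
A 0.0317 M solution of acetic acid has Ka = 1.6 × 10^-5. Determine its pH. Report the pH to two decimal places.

pH = 3.15

CH3COOH ⇌ CH3COO- + H+
Ka = x²/(0.0317 − x) = 1.6 × 10^-5
Assume x ≪ 0.0317: x ≈ √(1.6 × 10^-5 × 0.0317) = 7.12 × 10^-4 M
(x/C₀ = 2.2% < 5%, so the approximation holds.)
pH = −log[H+] = −log(7.12 × 10^-4) = 3.15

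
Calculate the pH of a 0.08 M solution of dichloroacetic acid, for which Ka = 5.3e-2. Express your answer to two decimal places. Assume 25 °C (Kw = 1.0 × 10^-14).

Cl2CHCOOH ⇌ Cl2CHCOO- + H+
From the ICE table, Ka = x²/(0.08 − x) = 5.3 × 10^-2.
Here C₀/Ka ≈ 1.51, so the small-x approximation fails. Use the quadratic:
x = (−Ka + √(Ka² + 4·Ka·C₀))/2 = 4.38 × 10^-2 M
pH = −log[H+] = −log(4.38 × 10^-2) = 1.36

pH = 1.36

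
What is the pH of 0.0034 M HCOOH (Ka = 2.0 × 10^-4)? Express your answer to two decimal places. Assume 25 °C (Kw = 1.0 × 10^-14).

pH = 3.14

HCOOH ⇌ HCOO- + H+
From the ICE table, Ka = x²/(0.0034 − x) = 2.0 × 10^-4.
Here C₀/Ka ≈ 17, so the small-x approximation fails. Use the quadratic:
x = (−Ka + √(Ka² + 4·Ka·C₀))/2 = 7.31 × 10^-4 M
pH = −log(7.31 × 10^-4) = 3.14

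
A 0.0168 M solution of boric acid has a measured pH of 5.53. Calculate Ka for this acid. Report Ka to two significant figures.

Ka = 5.2 × 10^-10

[H+] = 10^(-5.53) = 2.95 × 10^-6 M
At equilibrium [HA] = 0.0168 − 2.95 × 10^-6 = 1.68 × 10^-2 M
Ka = [H+][A-]/[HA] = (2.95 × 10^-6)² / 1.68 × 10^-2 = 5.2 × 10^-10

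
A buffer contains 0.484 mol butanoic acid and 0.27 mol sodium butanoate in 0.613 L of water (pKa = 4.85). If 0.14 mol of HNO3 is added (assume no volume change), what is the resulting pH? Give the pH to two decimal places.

Added H+ converts CH3(CH2)2COO- to CH3(CH2)2COOH: CH3(CH2)2COOH → 0.624 mol, CH3(CH2)2COO- → 0.13 mol.
pH = pKa + log([A⁻]/[HA]) = 4.85 + log(0.13/0.624) = 4.85 -0.681

pH = 4.17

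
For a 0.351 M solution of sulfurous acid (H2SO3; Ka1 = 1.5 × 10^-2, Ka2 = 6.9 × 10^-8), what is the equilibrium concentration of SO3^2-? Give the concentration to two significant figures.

First ionization gives [H+] ≈ [HSO3-] = 6.54 × 10^-2 M.
Second step: Ka2 = [H+][SO3^2-]/[HSO3-] ≈ [SO3^2-] (since [H+] ≈ [HSO3-]).
So [SO3^2-] ≈ Ka2.

6.9 × 10^-8 M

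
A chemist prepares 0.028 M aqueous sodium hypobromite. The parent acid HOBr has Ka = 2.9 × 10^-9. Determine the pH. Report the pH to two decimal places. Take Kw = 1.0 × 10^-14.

OBr- is the conjugate base of the weak acid HOBr.
Kb = Kw/Ka = 1.0×10^-14 / 2.9 × 10^-9 = 3.45 × 10^-6
From the ICE table, Kb = [OH-]²/(0.028 − [OH-]) = 3.45 × 10^-6.
Neglecting [OH-] in the denominator: [OH-] = √(3.45 × 10^-6 × 0.028) = 3.11 × 10^-4 M
Check: 1.1% ionized — well under 5%, approximation valid.
pOH = −log(3.11 × 10^-4) = 3.51; pH = 14.00 − 3.51 = 10.49

pH = 10.49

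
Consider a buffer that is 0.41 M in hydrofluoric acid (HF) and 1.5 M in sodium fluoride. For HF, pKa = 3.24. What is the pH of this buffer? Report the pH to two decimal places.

pH = 3.80

Henderson–Hasselbalch: pH = pKa + log([F-]/[HF]) = 3.24 + log(1.5/0.41)
pH = 3.24 + (+0.563) = 3.80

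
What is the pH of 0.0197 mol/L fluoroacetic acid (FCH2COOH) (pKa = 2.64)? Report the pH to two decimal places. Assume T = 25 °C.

pH = 2.25

FCH2COOH ⇌ FCH2COO- + H+
Ka = 10^(−2.64) = 2.29 × 10^-3
Ka = x²/(0.0197 − x) = 2.29 × 10^-3
x is not negligible relative to C₀; solve x² + 0.00229·x − 4.51e-05 = 0.
x = [−0.00229 + √(0.00229² + 0.00018)]/2 = 5.67 × 10^-3 M
pH = −log[H+] = −log(5.67 × 10^-3) = 2.25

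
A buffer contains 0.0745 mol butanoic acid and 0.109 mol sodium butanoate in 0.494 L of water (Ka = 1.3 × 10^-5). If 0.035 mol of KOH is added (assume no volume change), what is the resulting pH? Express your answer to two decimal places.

OH- converts CH3(CH2)2COOH to CH3(CH2)2COO-: CH3(CH2)2COOH → 0.0395 mol, CH3(CH2)2COO- → 0.144 mol.
pKa = −log(1.3 × 10^-5) = 4.886
Henderson–Hasselbalch with mole ratio 0.144/0.0395: pH = 4.886 + (+0.562)

pH = 5.45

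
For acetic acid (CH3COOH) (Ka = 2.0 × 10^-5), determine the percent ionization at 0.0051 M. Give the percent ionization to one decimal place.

CH3COOH ⇌ CH3COO- + H+; let x = [H+] at equilibrium.
Solve x² + 2e-05x − 1.02e-07 = 0 → x = 3.10 × 10^-4 M
Fraction ionized = 3.10 × 10^-4 / 0.0051 = 0.0608 → 6.1%

6.1%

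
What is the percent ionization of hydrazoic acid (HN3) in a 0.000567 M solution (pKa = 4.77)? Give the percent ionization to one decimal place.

HN3 ⇌ N3- + H+; let x = [H+] at equilibrium.
Ka = 10^(−4.77) = 1.70 × 10^-5
Ka = x²/(C₀ − x); solving the quadratic gives x = 9.00 × 10^-5 M.
% ionization = x/C₀ × 100% = 9.00 × 10^-5/0.000567 × 100% = 15.9%

15.9%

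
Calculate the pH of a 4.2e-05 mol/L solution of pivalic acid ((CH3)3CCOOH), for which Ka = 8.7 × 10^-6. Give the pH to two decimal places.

pH = 4.82

(CH3)3CCOOH ⇌ (CH3)3CCOO- + H+
Ka = [H+]²/(4.2e-05 − [H+]) = 8.7 × 10^-6
Here C₀/Ka ≈ 4.83, so the small-[H+] approximation fails. Use the quadratic:
[H+] = [−8.7e-06 + √(8.7e-06² + 1.46e-09)]/2 = 1.53 × 10^-5 M
pH = −log[H+] = −log(1.53 × 10^-5) = 4.82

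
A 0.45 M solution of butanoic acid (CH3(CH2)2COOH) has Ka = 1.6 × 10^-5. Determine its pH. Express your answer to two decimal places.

CH3(CH2)2COOH ⇌ CH3(CH2)2COO- + H+
From the ICE table, Ka = [H+]²/(0.45 − [H+]) = 1.6 × 10^-5.
Since Ka ≪ C₀, [H+] ≈ √(Ka·C₀) = 2.68 × 10^-3 M.
Check: 0.6% ionized — well under 5%, approximation valid.
pH = −log[H+] = −log(2.68 × 10^-3) = 2.57

pH = 2.57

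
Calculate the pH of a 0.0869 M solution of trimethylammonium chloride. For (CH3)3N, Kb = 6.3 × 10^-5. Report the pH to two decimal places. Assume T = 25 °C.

pH = 5.43

(CH3)3NH+ is the conjugate acid of the weak base (CH3)3N.
Ka = Kw/Kb = 1.0×10^-14 / 6.3 × 10^-5 = 1.59 × 10^-10
Let x = [H+] at equilibrium. Ka = x²/(0.0869 − x).
Since Ka ≪ C₀, x ≈ √(Ka·C₀) = 3.72 × 10^-6 M.
(x/C₀ = 0.0043% < 5%, so the approximation holds.)
pH = −log[H+] = −log(3.72 × 10^-6) = 5.43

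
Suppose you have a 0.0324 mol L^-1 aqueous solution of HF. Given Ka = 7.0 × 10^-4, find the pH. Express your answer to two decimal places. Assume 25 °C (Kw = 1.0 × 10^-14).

pH = 2.35

HF ⇌ F- + H+
Ka = [H+]²/(0.0324 − [H+]) = 7.0 × 10^-4
[H+] is not negligible relative to C₀; solve [H+]² + 0.0007·[H+] − 2.27e-05 = 0.
[H+] = (−Ka + √(Ka² + 4·Ka·C₀))/2 = 4.43 × 10^-3 M
pH = −log[H+] = −log(4.43 × 10^-3) = 2.35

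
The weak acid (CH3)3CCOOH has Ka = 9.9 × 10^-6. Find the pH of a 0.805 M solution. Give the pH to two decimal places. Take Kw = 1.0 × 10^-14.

(CH3)3CCOOH ⇌ (CH3)3CCOO- + H+
Ka = [H+]²/(0.805 − [H+]) = 9.9 × 10^-6
Neglecting [H+] in the denominator: [H+] = √(9.9 × 10^-6 × 0.805) = 2.82 × 10^-3 M
Check: 0.35% ionized — well under 5%, approximation valid.
pH = −log(2.82 × 10^-3) = 2.55

pH = 2.55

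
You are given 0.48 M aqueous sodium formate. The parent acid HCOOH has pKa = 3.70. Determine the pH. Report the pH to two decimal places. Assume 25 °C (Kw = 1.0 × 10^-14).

pH = 8.69

HCOO- is the conjugate base of the weak acid HCOOH.
Ka = 10^(−3.70) = 2.00 × 10^-4
Kb = Kw/Ka = 1.0×10^-14 / 2.00 × 10^-4 = 5.00 × 10^-11
Kb = [OH-]²/(0.48 − [OH-]) = 5.00 × 10^-11
Since Kb ≪ C₀, [OH-] ≈ √(Kb·C₀) = 4.90 × 10^-6 M.
Check: 0.001% ionized — well under 5%, approximation valid.
pOH = −log(4.90 × 10^-6) = 5.31; pH = 14.00 − 5.31 = 8.69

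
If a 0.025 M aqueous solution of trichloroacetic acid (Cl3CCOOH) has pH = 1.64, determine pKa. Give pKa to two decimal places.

pKa = 0.60

[H+] = 10^(-1.64) = 2.29 × 10^-2 M
At equilibrium [HA] = 0.025 − 2.29 × 10^-2 = 2.10 × 10^-3 M
Ka = [H+][A-]/[HA] = (2.29 × 10^-2)² / 2.10 × 10^-3 = 2.50 × 10^-1
pKa = -log(2.50 × 10^-1) = 0.60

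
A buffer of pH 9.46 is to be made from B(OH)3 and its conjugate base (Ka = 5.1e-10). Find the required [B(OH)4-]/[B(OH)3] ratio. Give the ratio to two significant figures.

ratio = 1.5

pKa = -log(5.1 × 10^-10) = 9.292
pH = pKa + log(r) ⇒ log(r) = 9.46 − 9.292 = +0.168
r = [B(OH)4-]/[B(OH)3] = 10^(+0.168) = 1.47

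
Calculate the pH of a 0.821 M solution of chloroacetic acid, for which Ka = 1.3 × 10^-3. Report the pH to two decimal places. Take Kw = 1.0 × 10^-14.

pH = 1.49

ClCH2COOH ⇌ ClCH2COO- + H+
From the ICE table, Ka = x²/(0.821 − x) = 1.3 × 10^-3.
Since Ka ≪ C₀, x ≈ √(Ka·C₀) = 3.27 × 10^-2 M.
(x/C₀ = 4% < 5%, so the approximation holds.)
pH = −log[H+] = −log(3.27 × 10^-2) = 1.49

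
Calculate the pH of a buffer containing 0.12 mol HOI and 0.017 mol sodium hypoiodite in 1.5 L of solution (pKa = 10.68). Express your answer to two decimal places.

Using pH = pKa + log([base]/[acid]) with [base]/[acid] = 0.017/0.12:
pH = 10.68 + (-0.849) = 9.83

pH = 9.83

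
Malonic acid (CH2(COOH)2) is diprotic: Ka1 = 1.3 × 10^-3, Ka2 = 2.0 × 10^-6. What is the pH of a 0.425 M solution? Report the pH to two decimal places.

pH = 1.64

Ka1 ≫ Ka2, so treat the first dissociation as the only significant source of H+.
Ka1 = x²/(0.425 − x) = 1.3 × 10^-3
Solving the quadratic: x = (−Ka1 + √(Ka1² + 4·Ka1·C₀))/2 = 2.29 × 10^-2 M
pH = −log(2.29 × 10^-2) = 1.64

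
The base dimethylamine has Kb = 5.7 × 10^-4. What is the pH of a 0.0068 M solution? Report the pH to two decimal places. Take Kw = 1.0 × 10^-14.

pH = 11.23

(CH3)2NH + H2O ⇌ (CH3)2NH2+ + OH-
Kb = [OH-]²/(0.0068 − [OH-]) = 5.7 × 10^-4
[OH-] is not negligible relative to C₀; solve [OH-]² + 0.00057·[OH-] − 3.88e-06 = 0.
[OH-] = (−Kb + √(Kb² + 4·Kb·C₀))/2 = 1.70 × 10^-3 M
pOH = 2.77, so pH = 14.00 − pOH = 11.23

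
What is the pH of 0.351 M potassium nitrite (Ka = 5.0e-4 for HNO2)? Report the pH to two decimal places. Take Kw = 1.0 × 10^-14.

pH = 8.42

NO2- is the conjugate base of the weak acid HNO2.
Kb = Kw/Ka = 1.0×10^-14 / 5.0 × 10^-4 = 2.00 × 10^-11
Let x = [OH-] at equilibrium. Kb = x²/(0.351 − x).
Assume x ≪ 0.351: x ≈ √(2.00 × 10^-11 × 0.351) = 2.65 × 10^-6 M
pOH = −log(2.65 × 10^-6) = 5.58; pH = 14.00 − 5.58 = 8.42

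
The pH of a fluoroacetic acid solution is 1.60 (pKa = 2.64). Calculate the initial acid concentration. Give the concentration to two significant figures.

C₀ = 3.0 × 10^-1 M

[H+] = 10^(-1.60) = 2.51 × 10^-2 M = x
Ka = 10^(−2.64) = 2.29 × 10^-3
Ka = x²/(C₀ − x) ⇒ C₀ = x + x²/Ka
C₀ = 2.51 × 10^-2 + (2.51 × 10^-2)²/(2.29 × 10^-3) = 3.00 × 10^-1 M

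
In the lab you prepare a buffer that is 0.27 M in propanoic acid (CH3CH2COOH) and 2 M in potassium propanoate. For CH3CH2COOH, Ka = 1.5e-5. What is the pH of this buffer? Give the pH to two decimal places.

pKa = −log(1.5 × 10^-5) = 4.824
Using pH = pKa + log([base]/[acid]) with [base]/[acid] = 2/0.27:
pH = 4.824 + (+0.870) = 5.69

pH = 5.69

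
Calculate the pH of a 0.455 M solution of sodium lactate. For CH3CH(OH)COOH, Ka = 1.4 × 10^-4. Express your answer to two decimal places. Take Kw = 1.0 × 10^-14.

pH = 8.76

CH3CH(OH)COO- is the conjugate base of the weak acid CH3CH(OH)COOH.
Kb = Kw/Ka = 1.0×10^-14 / 1.4 × 10^-4 = 7.14 × 10^-11
From the ICE table, Kb = x²/(0.455 − x) = 7.14 × 10^-11.
Since Kb ≪ C₀, x ≈ √(Kb·C₀) = 5.70 × 10^-6 M.
(x/C₀ = 0.0013% < 5%, so the approximation holds.)
pOH = 5.24, so pH = 14.00 − pOH = 8.76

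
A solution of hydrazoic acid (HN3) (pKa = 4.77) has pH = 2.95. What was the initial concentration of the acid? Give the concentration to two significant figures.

C₀ = 7.5 × 10^-2 M

[H+] = 10^(-2.95) = 1.12 × 10^-3 M = x
Ka = 10^(−4.77) = 1.70 × 10^-5
Ka = x²/(C₀ − x) ⇒ C₀ = x + x²/Ka
C₀ = 1.12 × 10^-3 + (1.12 × 10^-3)²/(1.70 × 10^-5) = 7.49 × 10^-2 M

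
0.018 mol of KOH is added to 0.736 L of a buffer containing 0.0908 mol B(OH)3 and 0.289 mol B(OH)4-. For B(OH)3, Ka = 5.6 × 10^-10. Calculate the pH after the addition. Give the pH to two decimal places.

pH = 9.88

After neutralization: n(B(OH)3) = 0.0728 mol, n(B(OH)4-) = 0.307 mol.
pKa = −log(5.6 × 10^-10) = 9.252
pH = pKa + log([A⁻]/[HA]) = 9.252 + log(0.307/0.0728) = 9.252 +0.625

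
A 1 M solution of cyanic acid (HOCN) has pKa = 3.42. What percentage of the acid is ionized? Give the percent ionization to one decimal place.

1.9%

HOCN ⇌ OCN- + H+; let x = [H+] at equilibrium.
Ka = 10^(−3.42) = 3.80 × 10^-4
x ≈ √(Ka·C₀) = √(3.80 × 10^-4 × 1) = 1.95 × 10^-2 M
Fraction ionized = 1.95 × 10^-2 / 1 = 0.0195 → 1.9%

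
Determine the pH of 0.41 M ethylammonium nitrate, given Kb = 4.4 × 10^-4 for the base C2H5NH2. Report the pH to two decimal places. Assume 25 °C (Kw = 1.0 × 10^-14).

pH = 5.52

C2H5NH3+ is the conjugate acid of the weak base C2H5NH2.
Ka = Kw/Kb = 1.0×10^-14 / 4.4 × 10^-4 = 2.27 × 10^-11
From the ICE table, Ka = [H+]²/(0.41 − [H+]) = 2.27 × 10^-11.
Since Ka ≪ C₀, [H+] ≈ √(Ka·C₀) = 3.05 × 10^-6 M.
pH = −log(3.05 × 10^-6) = 5.52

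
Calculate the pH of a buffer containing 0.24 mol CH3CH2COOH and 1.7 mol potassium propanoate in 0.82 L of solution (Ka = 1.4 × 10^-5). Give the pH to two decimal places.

pKa = −log(1.4 × 10^-5) = 4.854
pH = pKa + log([A⁻]/[HA]) = 4.854 + log(1.7/0.24)
pH = 4.854 + (+0.850) = 5.70

pH = 5.70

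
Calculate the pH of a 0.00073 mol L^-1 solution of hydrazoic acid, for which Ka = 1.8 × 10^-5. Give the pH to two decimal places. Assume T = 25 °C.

HN3 ⇌ N3- + H+
Let x = [H+] at equilibrium. Ka = x²/(0.00073 − x).
x is not negligible relative to C₀; solve x² + 1.8e-05·x − 1.31e-08 = 0.
x = [−1.8e-05 + √(1.8e-05² + 5.26e-08)]/2 = 1.06 × 10^-4 M
pH = −log(1.06 × 10^-4) = 3.97

pH = 3.97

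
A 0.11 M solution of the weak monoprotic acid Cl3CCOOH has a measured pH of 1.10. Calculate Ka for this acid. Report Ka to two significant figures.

[H+] = 10^(-1.10) = 7.94 × 10^-2 M
At equilibrium [HA] = 0.11 − 7.94 × 10^-2 = 3.06 × 10^-2 M
Ka = [H+][A-]/[HA] = (7.94 × 10^-2)² / 3.06 × 10^-2 = 2.1 × 10^-1

Ka = 2.1 × 10^-1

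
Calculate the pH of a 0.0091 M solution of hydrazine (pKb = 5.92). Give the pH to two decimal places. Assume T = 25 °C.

N2H4 + H2O ⇌ N2H5+ + OH-
Kb = 10^(−5.92) = 1.20 × 10^-6
Kb = [OH-]²/(0.0091 − [OH-]) = 1.20 × 10^-6
Assume [OH-] ≪ 0.0091: [OH-] ≈ √(1.20 × 10^-6 × 0.0091) = 1.04 × 10^-4 M
Check: 1.1% ionized — well under 5%, approximation valid.
pOH = −log(1.04 × 10^-4) = 3.98; pH = 14.00 − 3.98 = 10.02

pH = 10.02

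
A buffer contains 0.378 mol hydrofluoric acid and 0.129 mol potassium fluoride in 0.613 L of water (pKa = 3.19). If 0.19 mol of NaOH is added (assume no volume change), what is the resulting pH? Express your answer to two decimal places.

After neutralization: n(HF) = 0.188 mol, n(F-) = 0.319 mol.
pH = pKa + log(n_F-/n_HF) = 3.19 + log(0.319/0.188) = 3.19 + (+0.230)

pH = 3.42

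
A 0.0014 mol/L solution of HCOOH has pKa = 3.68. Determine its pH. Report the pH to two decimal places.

pH = 3.35

HCOOH ⇌ HCOO- + H+
Ka = 10^(−3.68) = 2.09 × 10^-4
Ka = [H+]²/(0.0014 − [H+]) = 2.09 × 10^-4
[H+] is not negligible relative to C₀; solve [H+]² + 0.000209·[H+] − 2.93e-07 = 0.
[H+] = (−Ka + √(Ka² + 4·Ka·C₀))/2 = 4.46 × 10^-4 M
pH = −log[H+] = −log(4.46 × 10^-4) = 3.35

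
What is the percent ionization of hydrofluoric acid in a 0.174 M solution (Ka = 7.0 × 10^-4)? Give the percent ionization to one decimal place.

HF ⇌ F- + H+; let x = [H+] at equilibrium.
Ka = x²/(C₀ − x); solving the quadratic gives x = 1.07 × 10^-2 M.
Fraction ionized = 1.07 × 10^-2 / 0.174 = 0.0615 → 6.1%

6.1%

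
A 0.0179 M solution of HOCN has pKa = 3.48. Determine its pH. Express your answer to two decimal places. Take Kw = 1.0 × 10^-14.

pH = 2.64

HOCN ⇌ OCN- + H+
Ka = 10^(−3.48) = 3.31 × 10^-4
From the ICE table, Ka = x²/(0.0179 − x) = 3.31 × 10^-4.
Here C₀/Ka ≈ 54.1, so the small-x approximation fails. Use the quadratic:
x = [−0.000331 + √(0.000331² + 2.37e-05)]/2 = 2.27 × 10^-3 M
pH = −log[H+] = −log(2.27 × 10^-3) = 2.64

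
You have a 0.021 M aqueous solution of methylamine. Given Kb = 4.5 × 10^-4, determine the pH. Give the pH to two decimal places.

CH3NH2 + H2O ⇌ CH3NH3+ + OH-
From the ICE table, Kb = x²/(0.021 − x) = 4.5 × 10^-4.
x is not negligible relative to C₀; solve x² + 0.00045·x − 9.45e-06 = 0.
x = [−0.00045 + √(0.00045² + 3.78e-05)]/2 = 2.86 × 10^-3 M
pOH = 2.54, so pH = 14.00 − pOH = 11.46

pH = 11.46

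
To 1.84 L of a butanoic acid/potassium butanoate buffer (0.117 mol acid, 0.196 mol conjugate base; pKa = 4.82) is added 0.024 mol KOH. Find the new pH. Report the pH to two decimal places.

After neutralization: n(CH3(CH2)2COOH) = 0.093 mol, n(CH3(CH2)2COO-) = 0.22 mol.
pH = pKa + log(n_CH3(CH2)2COO-/n_CH3(CH2)2COOH) = 4.82 + log(0.22/0.093) = 4.82 + (+0.374)

pH = 5.19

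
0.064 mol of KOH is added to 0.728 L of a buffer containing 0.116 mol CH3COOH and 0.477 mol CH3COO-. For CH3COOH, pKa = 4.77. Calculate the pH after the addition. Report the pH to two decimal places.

After neutralization: n(CH3COOH) = 0.052 mol, n(CH3COO-) = 0.541 mol.
pH = pKa + log([A⁻]/[HA]) = 4.77 + log(0.541/0.052) = 4.77 +1.017

pH = 5.79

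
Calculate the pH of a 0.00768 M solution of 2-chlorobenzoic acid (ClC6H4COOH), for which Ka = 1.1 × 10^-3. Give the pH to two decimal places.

ClC6H4COOH ⇌ ClC6H4COO- + H+
From the ICE table, Ka = [H+]²/(0.00768 − [H+]) = 1.1 × 10^-3.
The 5% rule fails; solving [H+]² + Ka·[H+] − Ka·C₀ = 0 exactly:
[H+] = [−0.0011 + √(0.0011² + 3.38e-05)]/2 = 2.41 × 10^-3 M
pH = −log[H+] = −log(2.41 × 10^-3) = 2.62

pH = 2.62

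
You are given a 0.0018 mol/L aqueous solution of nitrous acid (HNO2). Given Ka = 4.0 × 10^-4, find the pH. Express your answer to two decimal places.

pH = 3.17

HNO2 ⇌ NO2- + H+
Let x = [H+] at equilibrium. Ka = x²/(0.0018 − x).
x is not negligible relative to C₀; solve x² + 0.0004·x − 7.2e-07 = 0.
x = [−0.0004 + √(0.0004² + 2.88e-06)]/2 = 6.72 × 10^-4 M
pH = −log(6.72 × 10^-4) = 3.17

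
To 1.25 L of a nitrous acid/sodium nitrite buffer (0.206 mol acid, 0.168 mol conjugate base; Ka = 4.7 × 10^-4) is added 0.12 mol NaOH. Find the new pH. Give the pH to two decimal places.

After neutralization: n(HNO2) = 0.086 mol, n(NO2-) = 0.288 mol.
pKa = −log(4.7 × 10^-4) = 3.328
pH = pKa + log(n_NO2-/n_HNO2) = 3.328 + log(0.288/0.086) = 3.328 + (+0.525)

pH = 3.85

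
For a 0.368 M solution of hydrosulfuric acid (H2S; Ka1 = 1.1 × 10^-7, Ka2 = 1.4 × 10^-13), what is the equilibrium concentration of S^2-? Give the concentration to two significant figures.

First ionization gives [H+] ≈ [HS-] = 2.01 × 10^-4 M.
Second step: Ka2 = [H+][S^2-]/[HS-] ≈ [S^2-] (since [H+] ≈ [HS-]).
So [S^2-] ≈ Ka2.

1.4 × 10^-13 M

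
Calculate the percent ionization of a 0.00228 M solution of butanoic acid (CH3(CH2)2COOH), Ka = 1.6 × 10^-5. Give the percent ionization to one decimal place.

8.0%

CH3(CH2)2COOH ⇌ CH3(CH2)2COO- + H+; let x = [H+] at equilibrium.
Ka = x²/(C₀ − x); solving the quadratic gives x = 1.83 × 10^-4 M.
Fraction ionized = 1.83 × 10^-4 / 0.00228 = 0.0803 → 8.0%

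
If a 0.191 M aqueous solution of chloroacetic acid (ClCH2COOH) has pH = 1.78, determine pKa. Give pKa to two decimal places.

pKa = 2.80

[H+] = 10^(-1.78) = 1.66 × 10^-2 M
At equilibrium [HA] = 0.191 − 1.66 × 10^-2 = 1.74 × 10^-1 M
Ka = [H+][A-]/[HA] = (1.66 × 10^-2)² / 1.74 × 10^-1 = 1.58 × 10^-3
pKa = -log(1.58 × 10^-3) = 2.80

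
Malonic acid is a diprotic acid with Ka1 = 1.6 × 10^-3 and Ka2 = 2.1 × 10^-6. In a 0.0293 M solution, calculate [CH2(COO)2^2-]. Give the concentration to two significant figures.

2.1 × 10^-6 M

First ionization gives [H+] ≈ [CH2(COOH)COO-] = 6.09 × 10^-3 M.
Second step: Ka2 = [H+][CH2(COO)2^2-]/[CH2(COOH)COO-] ≈ [CH2(COO)2^2-] (since [H+] ≈ [CH2(COOH)COO-]).
So [CH2(COO)2^2-] ≈ Ka2.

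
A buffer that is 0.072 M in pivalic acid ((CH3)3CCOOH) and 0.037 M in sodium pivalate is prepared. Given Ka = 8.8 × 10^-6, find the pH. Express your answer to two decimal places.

pH = 4.77

pKa = −log(8.8 × 10^-6) = 5.056
Henderson–Hasselbalch: pH = pKa + log([(CH3)3CCOO-]/[(CH3)3CCOOH]) = 5.056 + log(0.037/0.072)
pH = 5.056 + (-0.289) = 4.77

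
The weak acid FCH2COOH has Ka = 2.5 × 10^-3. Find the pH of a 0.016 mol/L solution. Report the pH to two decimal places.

pH = 2.28

FCH2COOH ⇌ FCH2COO- + H+
Ka = x²/(0.016 − x) = 2.5 × 10^-3
The 5% rule fails; solving x² + Ka·x − Ka·C₀ = 0 exactly:
x = [−0.0025 + √(0.0025² + 0.00016)]/2 = 5.20 × 10^-3 M
pH = −log(5.20 × 10^-3) = 2.28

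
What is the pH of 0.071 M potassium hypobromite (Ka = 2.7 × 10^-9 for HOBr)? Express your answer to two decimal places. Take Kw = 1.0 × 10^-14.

pH = 10.71

OBr- is the conjugate base of the weak acid HOBr.
Kb = Kw/Ka = 1.0×10^-14 / 2.7 × 10^-9 = 3.70 × 10^-6
From the ICE table, Kb = [OH-]²/(0.071 − [OH-]) = 3.70 × 10^-6.
Assume [OH-] ≪ 0.071: [OH-] ≈ √(3.70 × 10^-6 × 0.071) = 5.13 × 10^-4 M
Check: 0.72% ionized — well under 5%, approximation valid.
pOH = 3.29, so pH = 14.00 − pOH = 10.71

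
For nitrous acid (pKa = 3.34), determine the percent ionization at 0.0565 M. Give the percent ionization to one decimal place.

8.6%

HNO2 ⇌ NO2- + H+; let x = [H+] at equilibrium.
Ka = 10^(−3.34) = 4.57 × 10^-4
Solve x² + 0.000457x − 2.58e-05 = 0 → x = 4.86 × 10^-3 M
% ionization = x/C₀ × 100% = 4.86 × 10^-3/0.0565 × 100% = 8.6%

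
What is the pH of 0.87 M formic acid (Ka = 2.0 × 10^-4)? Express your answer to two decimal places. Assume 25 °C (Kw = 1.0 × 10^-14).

pH = 1.88

HCOOH ⇌ HCOO- + H+
Let x = [H+] at equilibrium. Ka = x²/(0.87 − x).
Neglecting x in the denominator: x = √(2.0 × 10^-4 × 0.87) = 1.32 × 10^-2 M
Check: 1.5% ionized — well under 5%, approximation valid.
pH = −log[H+] = −log(1.32 × 10^-2) = 1.88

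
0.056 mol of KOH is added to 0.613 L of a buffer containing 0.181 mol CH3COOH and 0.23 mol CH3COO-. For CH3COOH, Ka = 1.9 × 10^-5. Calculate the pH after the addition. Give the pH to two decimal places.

After neutralization: n(CH3COOH) = 0.125 mol, n(CH3COO-) = 0.286 mol.
pKa = −log(1.9 × 10^-5) = 4.721
pH = pKa + log([A⁻]/[HA]) = 4.721 + log(0.286/0.125) = 4.721 +0.359

pH = 5.08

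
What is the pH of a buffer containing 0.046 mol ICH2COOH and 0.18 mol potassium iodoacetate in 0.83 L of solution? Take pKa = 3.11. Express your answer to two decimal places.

pH = 3.70

Henderson–Hasselbalch: pH = pKa + log([ICH2COO-]/[ICH2COOH]) = 3.11 + log(0.18/0.046)
pH = 3.11 + (+0.593) = 3.70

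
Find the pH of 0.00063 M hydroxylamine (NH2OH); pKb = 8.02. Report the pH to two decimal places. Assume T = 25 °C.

NH2OH + H2O ⇌ NH3OH+ + OH-
Kb = 10^(−8.02) = 9.55 × 10^-9
Let x = [OH-] at equilibrium. Kb = x²/(0.00063 − x).
Neglecting x in the denominator: x = √(9.55 × 10^-9 × 0.00063) = 2.45 × 10^-6 M
pOH = 5.61, so pH = 14.00 − pOH = 8.39

pH = 8.39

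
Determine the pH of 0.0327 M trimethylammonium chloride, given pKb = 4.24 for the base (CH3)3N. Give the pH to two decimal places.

pH = 5.62

(CH3)3NH+ is the conjugate acid of the weak base (CH3)3N.
Kb = 10^(−4.24) = 5.75 × 10^-5
Ka = Kw/Kb = 1.0×10^-14 / 5.75 × 10^-5 = 1.74 × 10^-10
From the ICE table, Ka = x²/(0.0327 − x) = 1.74 × 10^-10.
Neglecting x in the denominator: x = √(1.74 × 10^-10 × 0.0327) = 2.39 × 10^-6 M
(x/C₀ = 0.0073% < 5%, so the approximation holds.)
pH = −log(2.39 × 10^-6) = 5.62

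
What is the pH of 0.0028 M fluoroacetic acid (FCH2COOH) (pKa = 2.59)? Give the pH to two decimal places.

pH = 2.77

FCH2COOH ⇌ FCH2COO- + H+
Ka = 10^(−2.59) = 2.57 × 10^-3
From the ICE table, Ka = x²/(0.0028 − x) = 2.57 × 10^-3.
Here C₀/Ka ≈ 1.09, so the small-x approximation fails. Use the quadratic:
x = (−Ka + √(Ka² + 4·Ka·C₀))/2 = 1.69 × 10^-3 M
pH = −log[H+] = −log(1.69 × 10^-3) = 2.77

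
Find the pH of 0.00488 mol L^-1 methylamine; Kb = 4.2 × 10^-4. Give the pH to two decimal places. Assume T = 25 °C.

pH = 11.09

CH3NH2 + H2O ⇌ CH3NH3+ + OH-
From the ICE table, Kb = x²/(0.00488 − x) = 4.2 × 10^-4.
Here C₀/Kb ≈ 11.6, so the small-x approximation fails. Use the quadratic:
x = [−0.00042 + √(0.00042² + 8.2e-06)]/2 = 1.24 × 10^-3 M
pOH = 2.91, so pH = 14.00 − pOH = 11.09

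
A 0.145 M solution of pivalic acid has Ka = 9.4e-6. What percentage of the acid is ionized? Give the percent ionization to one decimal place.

(CH3)3CCOOH ⇌ (CH3)3CCOO- + H+; let x = [H+] at equilibrium.
x ≈ √(Ka·C₀) = √(9.4 × 10^-6 × 0.145) = 1.17 × 10^-3 M
Fraction ionized = 1.17 × 10^-3 / 0.145 = 0.0081 → 0.8%

0.8%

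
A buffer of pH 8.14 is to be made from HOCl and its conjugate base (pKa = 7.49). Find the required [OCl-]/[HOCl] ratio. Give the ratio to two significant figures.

pH = pKa + log(r) ⇒ log(r) = 8.14 − 7.49 = +0.65
r = [OCl-]/[HOCl] = 10^(+0.65) = 4.47

ratio = 4.5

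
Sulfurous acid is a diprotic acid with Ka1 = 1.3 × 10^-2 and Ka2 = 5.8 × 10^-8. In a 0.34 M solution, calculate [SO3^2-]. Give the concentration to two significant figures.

5.8 × 10^-8 M

First ionization gives [H+] ≈ [HSO3-] = 6.03 × 10^-2 M.
Second step: Ka2 = [H+][SO3^2-]/[HSO3-] ≈ [SO3^2-] (since [H+] ≈ [HSO3-]).
So [SO3^2-] ≈ Ka2.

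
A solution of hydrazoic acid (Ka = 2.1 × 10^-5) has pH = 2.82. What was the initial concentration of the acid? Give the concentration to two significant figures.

[H+] = 10^(-2.82) = 1.51 × 10^-3 M = x
Ka = x²/(C₀ − x) ⇒ C₀ = x + x²/Ka
C₀ = 1.51 × 10^-3 + (1.51 × 10^-3)²/(2.1 × 10^-5) = 1.10 × 10^-1 M

C₀ = 1.1 × 10^-1 M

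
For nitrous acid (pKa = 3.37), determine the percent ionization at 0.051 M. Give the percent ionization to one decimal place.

8.7%

HNO2 ⇌ NO2- + H+; let x = [H+] at equilibrium.
Ka = 10^(−3.37) = 4.27 × 10^-4
Solve x² + 0.000427x − 2.18e-05 = 0 → x = 4.46 × 10^-3 M
Fraction ionized = 4.46 × 10^-3 / 0.051 = 0.0875 → 8.7%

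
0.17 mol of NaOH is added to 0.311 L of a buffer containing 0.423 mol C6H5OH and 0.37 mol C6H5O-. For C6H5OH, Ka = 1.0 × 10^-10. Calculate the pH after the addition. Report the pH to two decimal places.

OH- converts C6H5OH to C6H5O-: C6H5OH → 0.253 mol, C6H5O- → 0.54 mol.
pKa = −log(1.0 × 10^-10) = 10.000
pH = pKa + log(n_C6H5O-/n_C6H5OH) = 10.000 + log(0.54/0.253) = 10.000 + (+0.329)

pH = 10.33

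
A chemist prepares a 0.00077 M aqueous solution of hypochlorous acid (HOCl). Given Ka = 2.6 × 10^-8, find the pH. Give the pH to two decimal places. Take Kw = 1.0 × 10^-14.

HOCl ⇌ OCl- + H+
From the ICE table, Ka = [H+]²/(0.00077 − [H+]) = 2.6 × 10^-8.
Since Ka ≪ C₀, [H+] ≈ √(Ka·C₀) = 4.47 × 10^-6 M.
pH = −log[H+] = −log(4.47 × 10^-6) = 5.35

pH = 5.35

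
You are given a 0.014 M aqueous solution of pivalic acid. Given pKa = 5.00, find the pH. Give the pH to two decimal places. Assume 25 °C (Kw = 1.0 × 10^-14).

pH = 3.43

(CH3)3CCOOH ⇌ (CH3)3CCOO- + H+
Ka = 10^(−5.00) = 1.00 × 10^-5
Ka = [H+]²/(0.014 − [H+]) = 1.00 × 10^-5
Since Ka ≪ C₀, [H+] ≈ √(Ka·C₀) = 3.74 × 10^-4 M.
Check: 2.7% ionized — well under 5%, approximation valid.
pH = −log(3.74 × 10^-4) = 3.43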